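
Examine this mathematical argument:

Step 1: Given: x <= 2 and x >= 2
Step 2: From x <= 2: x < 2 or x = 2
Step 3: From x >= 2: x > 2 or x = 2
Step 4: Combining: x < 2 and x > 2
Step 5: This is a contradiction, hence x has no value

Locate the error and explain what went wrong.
Step 4: Combining: x < 2 and x > 2

Step 4 incorrectly combines the conditions. From x <= 2 and x >= 2, the intersection is x = 2. The error treats the 'or' cases as 'and' requirements. The correct conclusion is that x = 2 is the unique solution, not that no solution exists.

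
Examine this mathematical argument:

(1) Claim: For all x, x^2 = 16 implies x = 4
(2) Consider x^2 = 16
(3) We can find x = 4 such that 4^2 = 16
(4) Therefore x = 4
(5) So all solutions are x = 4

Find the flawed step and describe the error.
Step 4: Therefore x = 4

Step 4 incorrectly concludes that x = 4 is the only solution. The proof shows that x = 4 is A solution (existence), but does not show it is the ONLY solution (uniqueness). In fact, x = -4 is also a solution since (-4)^2 = 16. Finding one solution doesn't prove there are no others.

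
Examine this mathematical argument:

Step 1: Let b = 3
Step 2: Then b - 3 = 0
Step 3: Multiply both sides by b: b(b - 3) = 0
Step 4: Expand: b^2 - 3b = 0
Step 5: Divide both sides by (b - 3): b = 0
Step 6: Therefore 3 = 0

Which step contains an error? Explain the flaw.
Step 5: Divide both sides by (b - 3): b = 0

Step 5 divides both sides by (b - 3). However, since b = 3, we have (b - 3) = 0. Division by zero is undefined, making this step invalid.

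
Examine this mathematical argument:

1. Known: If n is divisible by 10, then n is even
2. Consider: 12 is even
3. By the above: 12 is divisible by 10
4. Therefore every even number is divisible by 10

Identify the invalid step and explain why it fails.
Step 3: By the above: 12 is divisible by 10

Step 3 commits the fallacy of affirming the consequent. The known fact 'divisible by 10 → even' does NOT imply 'even → divisible by 10'. That would be the converse, which is false. For example, 12 is even but 12 ÷ 10 = 1.20, which is not an integer.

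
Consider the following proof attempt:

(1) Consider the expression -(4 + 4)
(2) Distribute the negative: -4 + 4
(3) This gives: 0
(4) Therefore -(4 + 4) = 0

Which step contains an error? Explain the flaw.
Step 2: Distribute the negative: -4 + 4

Step 2 incorrectly distributes the negative sign. The correct distribution is -(4 + 4) = -4 - 4 = -8. The negative must be applied to both terms, not just the first. The error treats -(4 + 4) as -4 + 4, which equals 0 instead of -8.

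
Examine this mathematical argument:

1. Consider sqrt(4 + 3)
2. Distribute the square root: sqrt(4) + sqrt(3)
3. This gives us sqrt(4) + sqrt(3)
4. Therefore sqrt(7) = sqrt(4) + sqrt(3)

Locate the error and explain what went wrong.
Step 2: Distribute the square root: sqrt(4) + sqrt(3)

Step 2 incorrectly 'distributes' the square root over addition. The square root function does not distribute: sqrt(a + b) ≠ sqrt(a) + sqrt(b). In fact, sqrt(4 + 3) = sqrt(7) ≈ 2.6458, while sqrt(4) + sqrt(3) ≈ 3.7321.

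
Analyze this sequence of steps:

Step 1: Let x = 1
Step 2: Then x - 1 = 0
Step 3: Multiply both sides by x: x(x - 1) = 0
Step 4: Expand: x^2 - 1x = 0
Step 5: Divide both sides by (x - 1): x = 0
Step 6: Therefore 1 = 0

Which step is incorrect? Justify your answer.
Step 5: Divide both sides by (x - 1): x = 0

Step 5 divides both sides by (x - 1). However, since x = 1, we have (x - 1) = 0. Division by zero is undefined, making this step invalid.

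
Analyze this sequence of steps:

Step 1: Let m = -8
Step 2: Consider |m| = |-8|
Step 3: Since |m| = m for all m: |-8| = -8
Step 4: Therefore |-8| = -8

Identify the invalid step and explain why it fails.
Step 3: Since |m| = m for all m: |-8| = -8

Step 3 incorrectly states that |m| = m for all m. The correct definition is |m| = m when m >= 0, and |m| = -m when m < 0. Since -8 < 0, we have |-8| = -(-8) = 8, not -8.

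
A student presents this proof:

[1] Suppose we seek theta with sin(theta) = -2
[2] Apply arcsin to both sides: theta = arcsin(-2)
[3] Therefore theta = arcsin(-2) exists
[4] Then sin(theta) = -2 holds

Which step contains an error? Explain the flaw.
Step 2: Apply arcsin to both sides: theta = arcsin(-2)

Step 2 applies arcsin to -2. However, arcsin(x) is only defined for x in [-1, 1] because sin(theta) can only produce values in that range. Since |-2| > 1, arcsin(-2) is undefined. There is no angle whose sine equals -2.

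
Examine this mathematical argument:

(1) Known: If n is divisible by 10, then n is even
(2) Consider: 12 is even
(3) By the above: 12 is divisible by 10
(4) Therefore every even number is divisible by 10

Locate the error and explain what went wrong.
Step 3: By the above: 12 is divisible by 10

Step 3 commits the fallacy of affirming the consequent. The known fact 'divisible by 10 → even' does NOT imply 'even → divisible by 10'. That would be the converse, which is false. For example, 12 is even but 12 ÷ 10 = 1.20, which is not an integer.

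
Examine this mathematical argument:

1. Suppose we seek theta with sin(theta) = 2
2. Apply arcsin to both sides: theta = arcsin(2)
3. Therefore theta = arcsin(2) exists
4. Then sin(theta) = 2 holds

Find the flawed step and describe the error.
Step 2: Apply arcsin to both sides: theta = arcsin(2)

Step 2 applies arcsin to 2. However, arcsin(x) is only defined for x in [-1, 1] because sin(theta) can only produce values in that range. Since |2| > 1, arcsin(2) is undefined. There is no angle whose sine equals 2.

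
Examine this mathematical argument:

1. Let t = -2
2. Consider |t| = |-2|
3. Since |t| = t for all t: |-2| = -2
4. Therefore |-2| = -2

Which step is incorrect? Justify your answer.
Step 3: Since |t| = t for all t: |-2| = -2

Step 3 incorrectly states that |t| = t for all t. The correct definition is |t| = t when t >= 0, and |t| = -t when t < 0. Since -2 < 0, we have |-2| = -(-2) = 2, not -2.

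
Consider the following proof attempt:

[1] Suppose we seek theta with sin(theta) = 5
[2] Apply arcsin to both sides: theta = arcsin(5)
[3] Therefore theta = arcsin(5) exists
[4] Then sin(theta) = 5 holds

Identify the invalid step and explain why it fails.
Step 2: Apply arcsin to both sides: theta = arcsin(5)

Step 2 applies arcsin to 5. However, arcsin(x) is only defined for x in [-1, 1] because sin(theta) can only produce values in that range. Since |5| > 1, arcsin(5) is undefined. There is no angle whose sine equals 5.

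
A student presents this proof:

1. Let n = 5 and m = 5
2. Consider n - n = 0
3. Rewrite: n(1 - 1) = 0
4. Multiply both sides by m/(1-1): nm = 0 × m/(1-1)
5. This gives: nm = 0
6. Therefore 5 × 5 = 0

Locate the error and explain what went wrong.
Step 4: Multiply both sides by m/(1-1): nm = 0 × m/(1-1)

Step 4 multiplies both sides by m/(1-1). However, 1-1 = 0, so this is multiplication by m/0, which is undefined. We cannot multiply by an undefined expression.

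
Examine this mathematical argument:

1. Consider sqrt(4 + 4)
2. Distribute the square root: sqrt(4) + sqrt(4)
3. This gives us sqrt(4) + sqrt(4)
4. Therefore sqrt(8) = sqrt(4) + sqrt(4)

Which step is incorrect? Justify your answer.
Step 2: Distribute the square root: sqrt(4) + sqrt(4)

Step 2 incorrectly 'distributes' the square root over addition. The square root function does not distribute: sqrt(a + b) ≠ sqrt(a) + sqrt(b). In fact, sqrt(4 + 4) = sqrt(8) ≈ 2.8284, while sqrt(4) + sqrt(4) ≈ 4.0000.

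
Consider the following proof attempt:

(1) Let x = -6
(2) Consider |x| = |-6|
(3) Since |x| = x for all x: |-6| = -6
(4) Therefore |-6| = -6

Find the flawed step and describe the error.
Step 3: Since |x| = x for all x: |-6| = -6

Step 3 incorrectly states that |x| = x for all x. The correct definition is |x| = x when x >= 0, and |x| = -x when x < 0. Since -6 < 0, we have |-6| = -(-6) = 6, not -6.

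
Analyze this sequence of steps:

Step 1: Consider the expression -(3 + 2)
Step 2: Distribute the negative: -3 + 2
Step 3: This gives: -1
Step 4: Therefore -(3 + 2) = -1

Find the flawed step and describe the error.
Step 2: Distribute the negative: -3 + 2

Step 2 incorrectly distributes the negative sign. The correct distribution is -(3 + 2) = -3 - 2 = -5. The negative must be applied to both terms, not just the first. The error treats -(3 + 2) as -3 + 2, which equals -1 instead of -5.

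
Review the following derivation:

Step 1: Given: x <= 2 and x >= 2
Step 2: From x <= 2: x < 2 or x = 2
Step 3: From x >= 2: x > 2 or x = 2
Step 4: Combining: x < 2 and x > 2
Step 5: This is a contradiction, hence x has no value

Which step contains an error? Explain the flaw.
Step 4: Combining: x < 2 and x > 2

Step 4 incorrectly combines the conditions. From x <= 2 and x >= 2, the intersection is x = 2. The error treats the 'or' cases as 'and' requirements. The correct conclusion is that x = 2 is the unique solution, not that no solution exists.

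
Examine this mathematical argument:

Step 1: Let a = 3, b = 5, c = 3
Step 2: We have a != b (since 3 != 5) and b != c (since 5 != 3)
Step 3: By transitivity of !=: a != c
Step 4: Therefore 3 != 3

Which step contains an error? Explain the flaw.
Step 3: By transitivity of !=: a != c

Step 3 incorrectly applies transitivity to the '!=' relation. Transitivity states: if a R b and b R c, then a R c. However, '!=' is not transitive. Counterexample: 3 != 5 and 5 != 3, but 3 = 3 (both equal 3). Transitivity holds for relations like <, <=, =, but not for !=.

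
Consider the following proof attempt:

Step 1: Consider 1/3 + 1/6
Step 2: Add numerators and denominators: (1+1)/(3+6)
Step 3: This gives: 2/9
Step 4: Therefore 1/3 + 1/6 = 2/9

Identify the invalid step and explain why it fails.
Step 2: Add numerators and denominators: (1+1)/(3+6)

Step 2 incorrectly adds fractions by separately adding numerators and denominators. This is wrong. The correct method requires a common denominator: 1/3 + 1/6 = (1×6 + 1×3)/(3×6) = 9/18 = 1/2. The method used gives 2/9, which is different.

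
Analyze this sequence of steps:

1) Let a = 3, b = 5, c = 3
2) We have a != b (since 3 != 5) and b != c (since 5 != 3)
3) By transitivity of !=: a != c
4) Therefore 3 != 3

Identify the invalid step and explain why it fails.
Step 3: By transitivity of !=: a != c

Step 3 incorrectly applies transitivity to the '!=' relation. Transitivity states: if a R b and b R c, then a R c. However, '!=' is not transitive. Counterexample: 3 != 5 and 5 != 3, but 3 = 3 (both equal 3). Transitivity holds for relations like <, <=, =, but not for !=.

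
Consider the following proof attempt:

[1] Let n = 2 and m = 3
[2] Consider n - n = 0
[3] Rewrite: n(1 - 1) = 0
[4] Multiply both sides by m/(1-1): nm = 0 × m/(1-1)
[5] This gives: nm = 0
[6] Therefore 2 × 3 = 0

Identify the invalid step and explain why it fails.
Step 4: Multiply both sides by m/(1-1): nm = 0 × m/(1-1)

Step 4 multiplies both sides by m/(1-1). However, 1-1 = 0, so this is multiplication by m/0, which is undefined. We cannot multiply by an undefined expression.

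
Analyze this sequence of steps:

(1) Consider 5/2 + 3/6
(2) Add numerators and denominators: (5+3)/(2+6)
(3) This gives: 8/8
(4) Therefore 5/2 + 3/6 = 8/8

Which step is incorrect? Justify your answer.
Step 2: Add numerators and denominators: (5+3)/(2+6)

Step 2 incorrectly adds fractions by separately adding numerators and denominators. This is wrong. The correct method requires a common denominator: 5/2 + 3/6 = (5×6 + 3×2)/(2×6) = 36/12 = 3. The method used gives 8/8, which is different.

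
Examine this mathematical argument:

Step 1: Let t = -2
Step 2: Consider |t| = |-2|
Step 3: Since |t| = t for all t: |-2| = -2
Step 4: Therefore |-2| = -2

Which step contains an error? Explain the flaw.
Step 3: Since |t| = t for all t: |-2| = -2

Step 3 incorrectly states that |t| = t for all t. The correct definition is |t| = t when t >= 0, and |t| = -t when t < 0. Since -2 < 0, we have |-2| = -(-2) = 2, not -2.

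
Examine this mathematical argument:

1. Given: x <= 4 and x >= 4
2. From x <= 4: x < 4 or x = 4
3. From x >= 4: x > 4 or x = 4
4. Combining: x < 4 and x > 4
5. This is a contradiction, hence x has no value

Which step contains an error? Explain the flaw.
Step 4: Combining: x < 4 and x > 4

Step 4 incorrectly combines the conditions. From x <= 4 and x >= 4, the intersection is x = 4. The error treats the 'or' cases as 'and' requirements. The correct conclusion is that x = 4 is the unique solution, not that no solution exists.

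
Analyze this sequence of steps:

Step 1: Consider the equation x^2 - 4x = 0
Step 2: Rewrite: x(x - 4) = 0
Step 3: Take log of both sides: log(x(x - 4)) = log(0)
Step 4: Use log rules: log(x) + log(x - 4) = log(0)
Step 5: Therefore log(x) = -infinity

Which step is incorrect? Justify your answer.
Step 3: Take log of both sides: log(x(x - 4)) = log(0)

Step 3 takes the logarithm of both sides, resulting in log(0) on the right side. The logarithm is only defined for positive numbers; log(0) is undefined (approaches negative infinity). This operation is invalid.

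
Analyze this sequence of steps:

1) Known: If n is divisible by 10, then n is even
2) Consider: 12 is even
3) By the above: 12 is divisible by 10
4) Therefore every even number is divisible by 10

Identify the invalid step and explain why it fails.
Step 3: By the above: 12 is divisible by 10

Step 3 commits the fallacy of affirming the consequent. The known fact 'divisible by 10 → even' does NOT imply 'even → divisible by 10'. That would be the converse, which is false. For example, 12 is even but 12 ÷ 10 = 1.20, which is not an integer.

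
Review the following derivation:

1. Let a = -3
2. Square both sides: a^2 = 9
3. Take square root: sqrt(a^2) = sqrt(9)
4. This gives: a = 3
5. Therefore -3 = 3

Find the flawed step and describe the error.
Step 4: This gives: a = 3

Step 4 incorrectly states that sqrt(a^2) = a. The correct identity is sqrt(a^2) = |a|. Since a = -3 < 0, we have sqrt(a^2) = |-3| = 3, not a = -3.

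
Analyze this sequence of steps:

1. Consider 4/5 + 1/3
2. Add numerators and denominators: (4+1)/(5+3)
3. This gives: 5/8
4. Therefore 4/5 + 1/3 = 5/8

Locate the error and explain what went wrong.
Step 2: Add numerators and denominators: (4+1)/(5+3)

Step 2 incorrectly adds fractions by separately adding numerators and denominators. This is wrong. The correct method requires a common denominator: 4/5 + 1/3 = (4×3 + 1×5)/(5×3) = 17/15 = 17/15. The method used gives 5/8, which is different.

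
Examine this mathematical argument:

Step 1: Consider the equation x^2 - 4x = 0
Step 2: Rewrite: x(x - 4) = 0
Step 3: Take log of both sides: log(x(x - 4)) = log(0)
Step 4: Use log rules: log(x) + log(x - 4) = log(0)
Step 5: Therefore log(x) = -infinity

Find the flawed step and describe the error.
Step 3: Take log of both sides: log(x(x - 4)) = log(0)

Step 3 takes the logarithm of both sides, resulting in log(0) on the right side. The logarithm is only defined for positive numbers; log(0) is undefined (approaches negative infinity). This operation is invalid.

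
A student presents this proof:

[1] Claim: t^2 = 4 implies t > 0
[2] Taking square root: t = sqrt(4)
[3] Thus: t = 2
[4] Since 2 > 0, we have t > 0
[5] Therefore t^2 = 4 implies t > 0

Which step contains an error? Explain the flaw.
Step 2: Taking square root: t = sqrt(4)

Step 2 takes the square root and assumes the positive root only. The equation t^2 = 4 actually has two solutions: t = 2 and t = -2. The proof silently assumes t > 0 without justification, then uses this assumption to conclude t > 0, which is circular. The counterexample t = -2 shows the claim is false.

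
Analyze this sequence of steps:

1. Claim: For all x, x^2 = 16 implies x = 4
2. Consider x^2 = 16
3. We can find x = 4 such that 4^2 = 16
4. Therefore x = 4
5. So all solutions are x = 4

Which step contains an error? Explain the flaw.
Step 4: Therefore x = 4

Step 4 incorrectly concludes that x = 4 is the only solution. The proof shows that x = 4 is A solution (existence), but does not show it is the ONLY solution (uniqueness). In fact, x = -4 is also a solution since (-4)^2 = 16. Finding one solution doesn't prove there are no others.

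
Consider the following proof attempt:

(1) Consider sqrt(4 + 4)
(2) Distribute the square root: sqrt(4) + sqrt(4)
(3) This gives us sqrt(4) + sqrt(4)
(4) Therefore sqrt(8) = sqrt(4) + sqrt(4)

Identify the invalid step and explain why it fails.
Step 2: Distribute the square root: sqrt(4) + sqrt(4)

Step 2 incorrectly 'distributes' the square root over addition. The square root function does not distribute: sqrt(a + b) ≠ sqrt(a) + sqrt(b). In fact, sqrt(4 + 4) = sqrt(8) ≈ 2.8284, while sqrt(4) + sqrt(4) ≈ 4.0000.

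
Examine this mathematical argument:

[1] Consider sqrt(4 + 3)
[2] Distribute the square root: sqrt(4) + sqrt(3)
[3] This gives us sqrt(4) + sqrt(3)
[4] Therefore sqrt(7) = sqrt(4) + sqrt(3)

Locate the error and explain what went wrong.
Step 2: Distribute the square root: sqrt(4) + sqrt(3)

Step 2 incorrectly 'distributes' the square root over addition. The square root function does not distribute: sqrt(a + b) ≠ sqrt(a) + sqrt(b). In fact, sqrt(4 + 3) = sqrt(7) ≈ 2.6458, while sqrt(4) + sqrt(3) ≈ 3.7321.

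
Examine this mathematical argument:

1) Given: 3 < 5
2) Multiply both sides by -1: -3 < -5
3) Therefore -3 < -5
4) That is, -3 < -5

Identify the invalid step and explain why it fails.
Step 2: Multiply both sides by -1: -3 < -5

Step 2 multiplies both sides by -1 but fails to reverse the inequality sign. When multiplying (or dividing) an inequality by a negative number, the direction must be reversed. Since 3 < 5, we should get -3 > -5, i.e., -3 > -5.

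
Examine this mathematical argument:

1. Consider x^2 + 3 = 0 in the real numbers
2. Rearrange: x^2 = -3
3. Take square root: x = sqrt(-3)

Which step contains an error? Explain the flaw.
Step 3: Take square root: x = sqrt(-3)

Step 3 takes the square root of -3, which is negative. In the real number system, the square root of a negative number is undefined. The equation x^2 + 3 = 0 has no real solutions. Square roots of negative numbers only exist in the complex numbers.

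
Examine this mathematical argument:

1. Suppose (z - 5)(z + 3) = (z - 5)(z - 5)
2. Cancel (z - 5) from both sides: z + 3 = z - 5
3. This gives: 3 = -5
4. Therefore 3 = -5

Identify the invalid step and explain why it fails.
Step 2: Cancel (z - 5) from both sides: z + 3 = z - 5

Step 2 cancels (z - 5) from both sides. This is only valid if (z - 5) ≠ 0, i.e., z ≠ 5. When z = 5, both sides equal zero regardless of the other factors. The correct approach requires considering z = 5 as a separate case.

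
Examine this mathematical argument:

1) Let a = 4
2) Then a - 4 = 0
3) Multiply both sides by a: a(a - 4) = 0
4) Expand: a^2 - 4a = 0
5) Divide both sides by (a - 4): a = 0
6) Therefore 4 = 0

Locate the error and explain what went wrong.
Step 5: Divide both sides by (a - 4): a = 0

Step 5 divides both sides by (a - 4). However, since a = 4, we have (a - 4) = 0. Division by zero is undefined, making this step invalid.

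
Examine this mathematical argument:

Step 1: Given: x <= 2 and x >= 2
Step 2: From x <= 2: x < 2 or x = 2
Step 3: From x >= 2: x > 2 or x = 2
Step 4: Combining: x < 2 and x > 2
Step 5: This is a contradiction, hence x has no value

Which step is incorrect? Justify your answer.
Step 4: Combining: x < 2 and x > 2

Step 4 incorrectly combines the conditions. From x <= 2 and x >= 2, the intersection is x = 2. The error treats the 'or' cases as 'and' requirements. The correct conclusion is that x = 2 is the unique solution, not that no solution exists.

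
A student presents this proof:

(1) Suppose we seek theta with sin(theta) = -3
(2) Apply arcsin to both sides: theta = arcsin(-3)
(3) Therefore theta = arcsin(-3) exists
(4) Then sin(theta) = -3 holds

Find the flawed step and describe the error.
Step 2: Apply arcsin to both sides: theta = arcsin(-3)

Step 2 applies arcsin to -3. However, arcsin(x) is only defined for x in [-1, 1] because sin(theta) can only produce values in that range. Since |-3| > 1, arcsin(-3) is undefined. There is no angle whose sine equals -3.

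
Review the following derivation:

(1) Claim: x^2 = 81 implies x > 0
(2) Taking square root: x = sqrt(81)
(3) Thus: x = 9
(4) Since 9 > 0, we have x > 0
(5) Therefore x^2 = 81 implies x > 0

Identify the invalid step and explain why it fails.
Step 2: Taking square root: x = sqrt(81)

Step 2 takes the square root and assumes the positive root only. The equation x^2 = 81 actually has two solutions: x = 9 and x = -9. The proof silently assumes x > 0 without justification, then uses this assumption to conclude x > 0, which is circular. The counterexample x = -9 shows the claim is false.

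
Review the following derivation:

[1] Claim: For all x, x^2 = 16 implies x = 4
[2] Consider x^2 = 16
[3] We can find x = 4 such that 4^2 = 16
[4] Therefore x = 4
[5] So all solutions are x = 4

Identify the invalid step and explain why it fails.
Step 4: Therefore x = 4

Step 4 incorrectly concludes that x = 4 is the only solution. The proof shows that x = 4 is A solution (existence), but does not show it is the ONLY solution (uniqueness). In fact, x = -4 is also a solution since (-4)^2 = 16. Finding one solution doesn't prove there are no others.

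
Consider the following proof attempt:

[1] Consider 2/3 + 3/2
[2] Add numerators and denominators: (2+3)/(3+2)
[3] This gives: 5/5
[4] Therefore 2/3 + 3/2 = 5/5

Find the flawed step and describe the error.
Step 2: Add numerators and denominators: (2+3)/(3+2)

Step 2 incorrectly adds fractions by separately adding numerators and denominators. This is wrong. The correct method requires a common denominator: 2/3 + 3/2 = (2×2 + 3×3)/(3×2) = 13/6 = 13/6. The method used gives 5/5, which is different.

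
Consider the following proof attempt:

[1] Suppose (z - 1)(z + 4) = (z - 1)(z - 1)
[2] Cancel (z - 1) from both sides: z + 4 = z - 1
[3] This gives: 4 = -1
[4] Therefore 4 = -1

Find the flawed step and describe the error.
Step 2: Cancel (z - 1) from both sides: z + 4 = z - 1

Step 2 cancels (z - 1) from both sides. This is only valid if (z - 1) ≠ 0, i.e., z ≠ 1. When z = 1, both sides equal zero regardless of the other factors. The correct approach requires considering z = 1 as a separate case.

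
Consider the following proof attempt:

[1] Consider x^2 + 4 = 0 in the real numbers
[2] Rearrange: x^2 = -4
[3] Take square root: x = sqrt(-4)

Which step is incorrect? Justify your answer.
Step 3: Take square root: x = sqrt(-4)

Step 3 takes the square root of -4, which is negative. In the real number system, the square root of a negative number is undefined. The equation x^2 + 4 = 0 has no real solutions. Square roots of negative numbers only exist in the complex numbers.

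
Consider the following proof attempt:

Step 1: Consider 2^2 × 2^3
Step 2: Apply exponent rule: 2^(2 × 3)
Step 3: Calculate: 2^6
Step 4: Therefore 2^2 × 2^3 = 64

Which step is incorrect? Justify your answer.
Step 2: Apply exponent rule: 2^(2 × 3)

Step 2 incorrectly states that a^b × a^c = a^(b×c). The correct rule is a^b × a^c = a^(b+c). The actual value is 2^2 × 2^3 = 2^5 = 32, not 2^6 = 64.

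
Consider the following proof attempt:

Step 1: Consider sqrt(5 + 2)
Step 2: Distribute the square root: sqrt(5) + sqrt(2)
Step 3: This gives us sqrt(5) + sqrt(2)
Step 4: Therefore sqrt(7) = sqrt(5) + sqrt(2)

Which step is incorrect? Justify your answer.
Step 2: Distribute the square root: sqrt(5) + sqrt(2)

Step 2 incorrectly 'distributes' the square root over addition. The square root function does not distribute: sqrt(a + b) ≠ sqrt(a) + sqrt(b). In fact, sqrt(5 + 2) = sqrt(7) ≈ 2.6458, while sqrt(5) + sqrt(2) ≈ 3.6503.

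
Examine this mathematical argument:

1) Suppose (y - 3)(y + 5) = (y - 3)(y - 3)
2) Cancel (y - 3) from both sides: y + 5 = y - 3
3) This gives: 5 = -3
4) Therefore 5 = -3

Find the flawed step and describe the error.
Step 2: Cancel (y - 3) from both sides: y + 5 = y - 3

Step 2 cancels (y - 3) from both sides. This is only valid if (y - 3) ≠ 0, i.e., y ≠ 3. When y = 3, both sides equal zero regardless of the other factors. The correct approach requires considering y = 3 as a separate case.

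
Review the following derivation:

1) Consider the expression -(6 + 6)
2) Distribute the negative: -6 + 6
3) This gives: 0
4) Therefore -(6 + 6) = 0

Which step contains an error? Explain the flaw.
Step 2: Distribute the negative: -6 + 6

Step 2 incorrectly distributes the negative sign. The correct distribution is -(6 + 6) = -6 - 6 = -12. The negative must be applied to both terms, not just the first. The error treats -(6 + 6) as -6 + 6, which equals 0 instead of -12.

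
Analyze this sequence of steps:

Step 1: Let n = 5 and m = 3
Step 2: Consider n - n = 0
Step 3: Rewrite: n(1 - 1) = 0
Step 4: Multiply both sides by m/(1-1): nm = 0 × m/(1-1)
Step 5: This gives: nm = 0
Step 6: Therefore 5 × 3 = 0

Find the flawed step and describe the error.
Step 4: Multiply both sides by m/(1-1): nm = 0 × m/(1-1)

Step 4 multiplies both sides by m/(1-1). However, 1-1 = 0, so this is multiplication by m/0, which is undefined. We cannot multiply by an undefined expression.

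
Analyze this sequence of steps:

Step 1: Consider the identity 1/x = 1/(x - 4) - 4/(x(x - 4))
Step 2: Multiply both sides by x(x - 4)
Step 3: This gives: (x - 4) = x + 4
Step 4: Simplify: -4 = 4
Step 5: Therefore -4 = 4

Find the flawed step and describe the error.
Step 3: This gives: (x - 4) = x + 4

Step 3 makes a sign error when clearing denominators. Multiplying -4/(x(x - 4)) by x(x - 4) gives -4, not +4. The correct result is (x - 4) = x - 4, which is trivially true, not (x - 4) = x + 4. (Step 1 is a valid identity: 1/(x - 4) - 4/(x(x - 4)) = (x - 4)/(x(x - 4)) = 1/x.)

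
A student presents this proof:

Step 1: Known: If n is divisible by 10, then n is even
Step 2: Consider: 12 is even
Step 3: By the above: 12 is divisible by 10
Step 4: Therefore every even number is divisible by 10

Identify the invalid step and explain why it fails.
Step 3: By the above: 12 is divisible by 10

Step 3 commits the fallacy of affirming the consequent. The known fact 'divisible by 10 → even' does NOT imply 'even → divisible by 10'. That would be the converse, which is false. For example, 12 is even but 12 ÷ 10 = 1.20, which is not an integer.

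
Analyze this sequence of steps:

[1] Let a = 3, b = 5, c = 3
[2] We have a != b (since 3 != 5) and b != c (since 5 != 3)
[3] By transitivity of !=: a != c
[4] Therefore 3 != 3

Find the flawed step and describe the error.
Step 3: By transitivity of !=: a != c

Step 3 incorrectly applies transitivity to the '!=' relation. Transitivity states: if a R b and b R c, then a R c. However, '!=' is not transitive. Counterexample: 3 != 5 and 5 != 3, but 3 = 3 (both equal 3). Transitivity holds for relations like <, <=, =, but not for !=.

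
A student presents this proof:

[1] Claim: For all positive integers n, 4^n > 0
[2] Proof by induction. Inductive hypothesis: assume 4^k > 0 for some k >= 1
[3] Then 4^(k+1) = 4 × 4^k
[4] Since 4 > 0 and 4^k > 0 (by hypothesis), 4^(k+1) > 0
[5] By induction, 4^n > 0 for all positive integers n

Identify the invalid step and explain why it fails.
Step 5: By induction, 4^n > 0 for all positive integers n

Step 5 concludes the proof by induction, but no base case was ever established. A valid induction proof requires: (1) a base case proving 4^1 > 0, and (2) an inductive step showing IF 4^k > 0 THEN 4^(k+1) > 0. Steps 2-4 correctly establish the inductive step, but without the base case the conclusion in step 5 does not follow.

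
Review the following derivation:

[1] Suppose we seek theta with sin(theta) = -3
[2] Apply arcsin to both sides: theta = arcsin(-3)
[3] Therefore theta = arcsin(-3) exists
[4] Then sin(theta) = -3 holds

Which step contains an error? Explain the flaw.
Step 2: Apply arcsin to both sides: theta = arcsin(-3)

Step 2 applies arcsin to -3. However, arcsin(x) is only defined for x in [-1, 1] because sin(theta) can only produce values in that range. Since |-3| > 1, arcsin(-3) is undefined. There is no angle whose sine equals -3.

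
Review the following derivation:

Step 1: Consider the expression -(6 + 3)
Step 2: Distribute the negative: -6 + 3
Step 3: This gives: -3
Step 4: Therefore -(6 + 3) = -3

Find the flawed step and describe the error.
Step 2: Distribute the negative: -6 + 3

Step 2 incorrectly distributes the negative sign. The correct distribution is -(6 + 3) = -6 - 3 = -9. The negative must be applied to both terms, not just the first. The error treats -(6 + 3) as -6 + 3, which equals -3 instead of -9.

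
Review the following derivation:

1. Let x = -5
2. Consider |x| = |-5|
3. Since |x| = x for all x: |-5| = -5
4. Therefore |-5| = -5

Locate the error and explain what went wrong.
Step 3: Since |x| = x for all x: |-5| = -5

Step 3 incorrectly states that |x| = x for all x. The correct definition is |x| = x when x >= 0, and |x| = -x when x < 0. Since -5 < 0, we have |-5| = -(-5) = 5, not -5.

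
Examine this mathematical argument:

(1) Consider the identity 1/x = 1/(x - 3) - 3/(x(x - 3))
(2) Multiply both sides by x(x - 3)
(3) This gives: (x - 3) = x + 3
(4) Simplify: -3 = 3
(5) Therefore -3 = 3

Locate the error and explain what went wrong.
Step 3: This gives: (x - 3) = x + 3

Step 3 makes a sign error when clearing denominators. Multiplying -3/(x(x - 3)) by x(x - 3) gives -3, not +3. The correct result is (x - 3) = x - 3, which is trivially true, not (x - 3) = x + 3. (Step 1 is a valid identity: 1/(x - 3) - 3/(x(x - 3)) = (x - 3)/(x(x - 3)) = 1/x.)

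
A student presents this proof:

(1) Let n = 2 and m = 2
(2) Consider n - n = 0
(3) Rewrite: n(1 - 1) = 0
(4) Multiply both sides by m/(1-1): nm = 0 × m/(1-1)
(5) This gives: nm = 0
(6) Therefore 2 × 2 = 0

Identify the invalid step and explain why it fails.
Step 4: Multiply both sides by m/(1-1): nm = 0 × m/(1-1)

Step 4 multiplies both sides by m/(1-1). However, 1-1 = 0, so this is multiplication by m/0, which is undefined. We cannot multiply by an undefined expression.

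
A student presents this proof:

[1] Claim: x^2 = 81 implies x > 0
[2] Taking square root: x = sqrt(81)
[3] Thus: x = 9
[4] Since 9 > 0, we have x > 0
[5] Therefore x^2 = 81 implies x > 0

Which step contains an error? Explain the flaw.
Step 2: Taking square root: x = sqrt(81)

Step 2 takes the square root and assumes the positive root only. The equation x^2 = 81 actually has two solutions: x = 9 and x = -9. The proof silently assumes x > 0 without justification, then uses this assumption to conclude x > 0, which is circular. The counterexample x = -9 shows the claim is false.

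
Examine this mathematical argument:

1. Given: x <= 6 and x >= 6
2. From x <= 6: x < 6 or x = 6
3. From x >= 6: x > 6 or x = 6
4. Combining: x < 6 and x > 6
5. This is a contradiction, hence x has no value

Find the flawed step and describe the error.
Step 4: Combining: x < 6 and x > 6

Step 4 incorrectly combines the conditions. From x <= 6 and x >= 6, the intersection is x = 6. The error treats the 'or' cases as 'and' requirements. The correct conclusion is that x = 6 is the unique solution, not that no solution exists.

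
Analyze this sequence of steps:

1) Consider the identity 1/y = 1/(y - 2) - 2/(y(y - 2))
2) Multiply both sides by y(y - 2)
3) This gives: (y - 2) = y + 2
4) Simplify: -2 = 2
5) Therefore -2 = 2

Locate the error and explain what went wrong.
Step 3: This gives: (y - 2) = y + 2

Step 3 makes a sign error when clearing denominators. Multiplying -2/(y(y - 2)) by y(y - 2) gives -2, not +2. The correct result is (y - 2) = y - 2, which is trivially true, not (y - 2) = y + 2. (Step 1 is a valid identity: 1/(y - 2) - 2/(y(y - 2)) = (y - 2)/(y(y - 2)) = 1/y.)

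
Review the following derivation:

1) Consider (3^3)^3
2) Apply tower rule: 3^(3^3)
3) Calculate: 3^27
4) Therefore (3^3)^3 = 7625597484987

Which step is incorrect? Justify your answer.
Step 2: Apply tower rule: 3^(3^3)

Step 2 incorrectly states that (a^b)^c = a^(b^c). The correct rule is (a^b)^c = a^(b×c). The actual value is (3^3)^3 = 3^9 = 19683, not 3^27 = 7625597484987.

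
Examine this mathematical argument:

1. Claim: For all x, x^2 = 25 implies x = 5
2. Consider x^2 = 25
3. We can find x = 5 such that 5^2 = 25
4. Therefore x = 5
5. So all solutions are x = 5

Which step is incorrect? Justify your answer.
Step 4: Therefore x = 5

Step 4 incorrectly concludes that x = 5 is the only solution. The proof shows that x = 5 is A solution (existence), but does not show it is the ONLY solution (uniqueness). In fact, x = -5 is also a solution since (-5)^2 = 25. Finding one solution doesn't prove there are no others.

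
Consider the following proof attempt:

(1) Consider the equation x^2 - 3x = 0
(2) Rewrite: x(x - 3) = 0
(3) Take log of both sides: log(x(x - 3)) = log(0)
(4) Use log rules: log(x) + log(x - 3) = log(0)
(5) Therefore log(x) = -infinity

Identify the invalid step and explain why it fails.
Step 3: Take log of both sides: log(x(x - 3)) = log(0)

Step 3 takes the logarithm of both sides, resulting in log(0) on the right side. The logarithm is only defined for positive numbers; log(0) is undefined (approaches negative infinity). This operation is invalid.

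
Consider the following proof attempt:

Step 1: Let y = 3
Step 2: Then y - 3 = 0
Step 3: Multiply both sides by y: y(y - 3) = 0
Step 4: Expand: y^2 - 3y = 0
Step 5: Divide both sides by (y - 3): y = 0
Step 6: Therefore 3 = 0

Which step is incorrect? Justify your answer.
Step 5: Divide both sides by (y - 3): y = 0

Step 5 divides both sides by (y - 3). However, since y = 3, we have (y - 3) = 0. Division by zero is undefined, making this step invalid.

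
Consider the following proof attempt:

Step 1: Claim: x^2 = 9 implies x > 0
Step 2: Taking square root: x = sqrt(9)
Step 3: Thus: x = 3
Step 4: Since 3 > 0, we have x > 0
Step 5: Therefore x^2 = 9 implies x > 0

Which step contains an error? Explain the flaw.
Step 2: Taking square root: x = sqrt(9)

Step 2 takes the square root and assumes the positive root only. The equation x^2 = 9 actually has two solutions: x = 3 and x = -3. The proof silently assumes x > 0 without justification, then uses this assumption to conclude x > 0, which is circular. The counterexample x = -3 shows the claim is false.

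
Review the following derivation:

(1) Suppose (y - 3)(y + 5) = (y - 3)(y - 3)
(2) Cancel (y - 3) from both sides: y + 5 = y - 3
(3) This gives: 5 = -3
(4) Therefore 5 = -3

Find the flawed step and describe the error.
Step 2: Cancel (y - 3) from both sides: y + 5 = y - 3

Step 2 cancels (y - 3) from both sides. This is only valid if (y - 3) ≠ 0, i.e., y ≠ 3. When y = 3, both sides equal zero regardless of the other factors. The correct approach requires considering y = 3 as a separate case.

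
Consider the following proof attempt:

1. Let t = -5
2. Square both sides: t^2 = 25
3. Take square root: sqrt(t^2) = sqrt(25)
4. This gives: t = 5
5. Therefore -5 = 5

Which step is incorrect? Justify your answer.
Step 4: This gives: t = 5

Step 4 incorrectly states that sqrt(t^2) = t. The correct identity is sqrt(t^2) = |t|. Since t = -5 < 0, we have sqrt(t^2) = |-5| = 5, not t = -5.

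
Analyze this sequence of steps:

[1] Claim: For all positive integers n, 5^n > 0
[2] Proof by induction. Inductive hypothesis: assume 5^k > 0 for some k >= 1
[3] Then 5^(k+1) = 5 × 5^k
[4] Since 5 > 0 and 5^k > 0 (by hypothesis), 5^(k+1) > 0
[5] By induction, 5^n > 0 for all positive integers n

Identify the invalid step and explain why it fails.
Step 5: By induction, 5^n > 0 for all positive integers n

Step 5 concludes the proof by induction, but no base case was ever established. A valid induction proof requires: (1) a base case proving 5^1 > 0, and (2) an inductive step showing IF 5^k > 0 THEN 5^(k+1) > 0. Steps 2-4 correctly establish the inductive step, but without the base case the conclusion in step 5 does not follow.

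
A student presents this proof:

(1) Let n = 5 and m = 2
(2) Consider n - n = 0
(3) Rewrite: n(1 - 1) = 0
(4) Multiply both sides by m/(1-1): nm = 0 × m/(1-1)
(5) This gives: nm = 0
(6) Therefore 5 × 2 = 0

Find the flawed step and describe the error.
Step 4: Multiply both sides by m/(1-1): nm = 0 × m/(1-1)

Step 4 multiplies both sides by m/(1-1). However, 1-1 = 0, so this is multiplication by m/0, which is undefined. We cannot multiply by an undefined expression.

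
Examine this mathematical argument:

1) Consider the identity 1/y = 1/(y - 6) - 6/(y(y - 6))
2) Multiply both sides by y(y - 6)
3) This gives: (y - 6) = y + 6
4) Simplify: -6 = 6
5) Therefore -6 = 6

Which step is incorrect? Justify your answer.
Step 3: This gives: (y - 6) = y + 6

Step 3 makes a sign error when clearing denominators. Multiplying -6/(y(y - 6)) by y(y - 6) gives -6, not +6. The correct result is (y - 6) = y - 6, which is trivially true, not (y - 6) = y + 6. (Step 1 is a valid identity: 1/(y - 6) - 6/(y(y - 6)) = (y - 6)/(y(y - 6)) = 1/y.)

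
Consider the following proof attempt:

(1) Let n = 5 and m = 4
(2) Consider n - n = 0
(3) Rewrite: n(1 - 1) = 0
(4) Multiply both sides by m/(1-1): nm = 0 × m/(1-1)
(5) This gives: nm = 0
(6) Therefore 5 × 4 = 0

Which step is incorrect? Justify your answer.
Step 4: Multiply both sides by m/(1-1): nm = 0 × m/(1-1)

Step 4 multiplies both sides by m/(1-1). However, 1-1 = 0, so this is multiplication by m/0, which is undefined. We cannot multiply by an undefined expression.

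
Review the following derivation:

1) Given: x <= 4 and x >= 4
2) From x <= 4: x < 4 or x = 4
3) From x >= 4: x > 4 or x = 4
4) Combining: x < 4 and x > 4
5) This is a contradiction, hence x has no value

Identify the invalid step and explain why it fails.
Step 4: Combining: x < 4 and x > 4

Step 4 incorrectly combines the conditions. From x <= 4 and x >= 4, the intersection is x = 4. The error treats the 'or' cases as 'and' requirements. The correct conclusion is that x = 4 is the unique solution, not that no solution exists.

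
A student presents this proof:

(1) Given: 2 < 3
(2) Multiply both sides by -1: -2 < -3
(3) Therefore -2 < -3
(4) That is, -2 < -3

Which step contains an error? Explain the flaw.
Step 2: Multiply both sides by -1: -2 < -3

Step 2 multiplies both sides by -1 but fails to reverse the inequality sign. When multiplying (or dividing) an inequality by a negative number, the direction must be reversed. Since 2 < 3, we should get -2 > -3, i.e., -2 > -3.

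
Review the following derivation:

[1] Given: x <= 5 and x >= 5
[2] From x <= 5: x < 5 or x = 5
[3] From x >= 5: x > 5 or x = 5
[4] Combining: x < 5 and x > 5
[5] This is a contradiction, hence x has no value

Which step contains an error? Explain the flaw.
Step 4: Combining: x < 5 and x > 5

Step 4 incorrectly combines the conditions. From x <= 5 and x >= 5, the intersection is x = 5. The error treats the 'or' cases as 'and' requirements. The correct conclusion is that x = 5 is the unique solution, not that no solution exists.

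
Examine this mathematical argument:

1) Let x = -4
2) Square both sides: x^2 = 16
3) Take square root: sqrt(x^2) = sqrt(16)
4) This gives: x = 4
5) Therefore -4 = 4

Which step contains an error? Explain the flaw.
Step 4: This gives: x = 4

Step 4 incorrectly states that sqrt(x^2) = x. The correct identity is sqrt(x^2) = |x|. Since x = -4 < 0, we have sqrt(x^2) = |-4| = 4, not x = -4.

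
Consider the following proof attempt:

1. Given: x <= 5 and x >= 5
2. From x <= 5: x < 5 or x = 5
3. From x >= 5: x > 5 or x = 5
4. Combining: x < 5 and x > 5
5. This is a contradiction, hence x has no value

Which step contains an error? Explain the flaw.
Step 4: Combining: x < 5 and x > 5

Step 4 incorrectly combines the conditions. From x <= 5 and x >= 5, the intersection is x = 5. The error treats the 'or' cases as 'and' requirements. The correct conclusion is that x = 5 is the unique solution, not that no solution exists.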